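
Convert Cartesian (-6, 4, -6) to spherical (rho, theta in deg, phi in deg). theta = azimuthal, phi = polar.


rho = sqrt((-6)^2 + 4^2 + (-6)^2) = 9.3808
theta = atan2(4, -6) = 146.3099 deg
phi = acos(-6/9.3808) = 129.7622 deg

rho = 9.3808, theta = 146.3099 deg, phi = 129.7622 deg


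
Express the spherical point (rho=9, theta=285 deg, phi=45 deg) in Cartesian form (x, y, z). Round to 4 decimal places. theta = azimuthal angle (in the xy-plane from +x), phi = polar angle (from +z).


x = 9 * sin(45) * cos(285) = 1.6471
y = 9 * sin(45) * sin(285) = -6.1471
z = 9 * cos(45) = 6.364

(1.6471, -6.1471, 6.364)


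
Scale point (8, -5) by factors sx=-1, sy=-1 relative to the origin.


Scaling: (x*sx, y*sy) = (8*-1, -5*-1) = (-8, 5)

(-8, 5)


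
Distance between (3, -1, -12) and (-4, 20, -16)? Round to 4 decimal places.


d = sqrt((-4-3)^2 + (20--1)^2 + (-16--12)^2) = 22.4944

22.4944


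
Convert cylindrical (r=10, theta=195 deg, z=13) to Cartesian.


x = 10 * cos(195) = -9.6593
y = 10 * sin(195) = -2.5882
z = 13

(-9.6593, -2.5882, 13)


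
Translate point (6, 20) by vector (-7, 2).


Translation: (x+dx, y+dy) = (6+-7, 20+2) = (-1, 22)

(-1, 22)


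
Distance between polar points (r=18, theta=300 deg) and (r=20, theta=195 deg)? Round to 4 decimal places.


d = sqrt(r1^2 + r2^2 - 2*r1*r2*cos(t2-t1))
d = sqrt(18^2 + 20^2 - 2*18*20*cos(195-300)) = 30.172

30.172


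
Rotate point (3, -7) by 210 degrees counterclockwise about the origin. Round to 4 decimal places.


x' = 3*cos(210) - -7*sin(210) = -6.0981
y' = 3*sin(210) + -7*cos(210) = 4.5622

(-6.0981, 4.5622)


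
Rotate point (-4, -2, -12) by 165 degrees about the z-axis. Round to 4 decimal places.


x' = -4*cos(165) - -2*sin(165) = 4.3813
y' = -4*sin(165) + -2*cos(165) = 0.8966
z' = -12

(4.3813, 0.8966, -12)


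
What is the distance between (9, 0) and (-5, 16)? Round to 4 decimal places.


d = sqrt((-5-9)^2 + (16-0)^2) = 21.2603

21.2603


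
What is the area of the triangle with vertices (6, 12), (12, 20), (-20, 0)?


Area = |x1(y2-y3) + x2(y3-y1) + x3(y1-y2)| / 2
= |6*(20-0) + 12*(0-12) + -20*(12-20)| / 2
= 68

68


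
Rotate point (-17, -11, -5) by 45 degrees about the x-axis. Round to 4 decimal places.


x' = -17
y' = -11*cos(45) - -5*sin(45) = -4.2426
z' = -11*sin(45) + -5*cos(45) = -11.3137

(-17, -4.2426, -11.3137)


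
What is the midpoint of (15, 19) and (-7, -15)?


Midpoint = ((15+-7)/2, (19+-15)/2) = (4, 2)

(4, 2)


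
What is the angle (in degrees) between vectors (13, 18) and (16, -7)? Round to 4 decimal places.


dot = 13*16 + 18*-7 = 82
|u| = 22.2036, |v| = 17.4642
cos(angle) = 0.2115
angle = 77.7917 degrees

77.7917 degrees


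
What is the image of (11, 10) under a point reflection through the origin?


Reflection through origin: (x, y) -> (-x, -y)
(11, 10) -> (-11, -10)

(-11, -10)


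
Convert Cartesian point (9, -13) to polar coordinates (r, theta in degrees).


r = sqrt(9^2 + (-13)^2) = 15.8114
theta = atan2(-13, 9) = 304.6952 degrees

r = 15.8114, theta = 304.6952 degrees


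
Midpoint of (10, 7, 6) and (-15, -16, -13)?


Midpoint = ((10+-15)/2, (7+-16)/2, (6+-13)/2) = (-2.5, -4.5, -3.5)

(-2.5, -4.5, -3.5)


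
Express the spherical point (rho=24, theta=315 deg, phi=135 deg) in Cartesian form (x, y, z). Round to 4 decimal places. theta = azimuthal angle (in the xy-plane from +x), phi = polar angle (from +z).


x = 24 * sin(135) * cos(315) = 12
y = 24 * sin(135) * sin(315) = -12
z = 24 * cos(135) = -16.9706

(12, -12, -16.9706)


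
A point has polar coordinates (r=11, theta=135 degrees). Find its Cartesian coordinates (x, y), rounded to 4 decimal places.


x = 11 * cos(135) = -7.7782
y = 11 * sin(135) = 7.7782

(-7.7782, 7.7782)


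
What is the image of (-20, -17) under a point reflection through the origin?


Reflection through origin: (x, y) -> (-x, -y)
(-20, -17) -> (20, 17)

(20, 17)


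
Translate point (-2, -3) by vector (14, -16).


Translation: (x+dx, y+dy) = (-2+14, -3+-16) = (12, -19)

(12, -19)


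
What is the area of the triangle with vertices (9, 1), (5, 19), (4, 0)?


Area = |x1(y2-y3) + x2(y3-y1) + x3(y1-y2)| / 2
= |9*(19-0) + 5*(0-1) + 4*(1-19)| / 2
= 47

47


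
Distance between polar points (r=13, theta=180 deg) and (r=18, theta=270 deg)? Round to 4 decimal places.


d = sqrt(r1^2 + r2^2 - 2*r1*r2*cos(t2-t1))
d = sqrt(13^2 + 18^2 - 2*13*18*cos(270-180)) = 22.2036

22.2036


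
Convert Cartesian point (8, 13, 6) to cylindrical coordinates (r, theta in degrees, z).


r = sqrt(8^2 + 13^2) = 15.2643
theta = atan2(13, 8) = 58.3925 deg
z = 6

r = 15.2643, theta = 58.3925 deg, z = 6


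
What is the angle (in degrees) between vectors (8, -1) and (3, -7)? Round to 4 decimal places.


dot = 8*3 + -1*-7 = 31
|u| = 8.0623, |v| = 7.6158
cos(angle) = 0.5049
angle = 59.6764 degrees

59.6764 degrees


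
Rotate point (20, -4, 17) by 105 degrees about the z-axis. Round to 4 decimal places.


x' = 20*cos(105) - -4*sin(105) = -1.3127
y' = 20*sin(105) + -4*cos(105) = 20.3538
z' = 17

(-1.3127, 20.3538, 17)


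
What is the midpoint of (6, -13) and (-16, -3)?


Midpoint = ((6+-16)/2, (-13+-3)/2) = (-5, -8)

(-5, -8)


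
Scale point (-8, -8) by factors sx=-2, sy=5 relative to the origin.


Scaling: (x*sx, y*sy) = (-8*-2, -8*5) = (16, -40)

(16, -40)


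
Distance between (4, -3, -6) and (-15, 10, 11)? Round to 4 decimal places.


d = sqrt((-15-4)^2 + (10--3)^2 + (11--6)^2) = 28.6182

28.6182


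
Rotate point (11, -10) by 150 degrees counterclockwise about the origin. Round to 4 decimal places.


x' = 11*cos(150) - -10*sin(150) = -4.5263
y' = 11*sin(150) + -10*cos(150) = 14.1603

(-4.5263, 14.1603)


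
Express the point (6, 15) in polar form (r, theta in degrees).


r = sqrt(6^2 + 15^2) = 16.1555
theta = atan2(15, 6) = 68.1986 degrees

r = 16.1555, theta = 68.1986 degrees


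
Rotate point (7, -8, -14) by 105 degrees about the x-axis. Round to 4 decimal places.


x' = 7
y' = -8*cos(105) - -14*sin(105) = 15.5935
z' = -8*sin(105) + -14*cos(105) = -4.1039

(7, 15.5935, -4.1039)


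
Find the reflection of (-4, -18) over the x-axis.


Reflection across x-axis: (x, y) -> (x, -y)
(-4, -18) -> (-4, 18)

(-4, 18)


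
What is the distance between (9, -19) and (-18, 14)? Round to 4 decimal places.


d = sqrt((-18-9)^2 + (14--19)^2) = 42.638

42.638


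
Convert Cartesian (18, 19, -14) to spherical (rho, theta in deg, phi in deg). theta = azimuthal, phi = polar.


rho = sqrt(18^2 + 19^2 + (-14)^2) = 29.6816
theta = atan2(19, 18) = 46.5482 deg
phi = acos(-14/29.6816) = 118.1429 deg

rho = 29.6816, theta = 46.5482 deg, phi = 118.1429 deg


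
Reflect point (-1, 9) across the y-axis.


Reflection across y-axis: (x, y) -> (-x, y)
(-1, 9) -> (1, 9)

(1, 9)


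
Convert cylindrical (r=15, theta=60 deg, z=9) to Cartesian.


x = 15 * cos(60) = 7.5
y = 15 * sin(60) = 12.9904
z = 9

(7.5, 12.9904, 9)


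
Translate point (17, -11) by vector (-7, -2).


Translation: (x+dx, y+dy) = (17+-7, -11+-2) = (10, -13)

(10, -13)


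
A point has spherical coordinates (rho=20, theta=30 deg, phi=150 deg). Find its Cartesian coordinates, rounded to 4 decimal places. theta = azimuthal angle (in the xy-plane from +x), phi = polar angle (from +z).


x = 20 * sin(150) * cos(30) = 8.6603
y = 20 * sin(150) * sin(30) = 5
z = 20 * cos(150) = -17.3205

(8.6603, 5, -17.3205)


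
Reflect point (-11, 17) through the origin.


Reflection through origin: (x, y) -> (-x, -y)
(-11, 17) -> (11, -17)

(11, -17)


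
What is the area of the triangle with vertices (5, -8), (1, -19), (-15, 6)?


Area = |x1(y2-y3) + x2(y3-y1) + x3(y1-y2)| / 2
= |5*(-19-6) + 1*(6--8) + -15*(-8--19)| / 2
= 138

138


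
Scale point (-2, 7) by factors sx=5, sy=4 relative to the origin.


Scaling: (x*sx, y*sy) = (-2*5, 7*4) = (-10, 28)

(-10, 28)


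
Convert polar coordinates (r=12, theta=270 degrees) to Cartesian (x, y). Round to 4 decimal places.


x = 12 * cos(270) = 0
y = 12 * sin(270) = -12

(0, -12)


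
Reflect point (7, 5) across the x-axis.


Reflection across x-axis: (x, y) -> (x, -y)
(7, 5) -> (7, -5)

(7, -5)


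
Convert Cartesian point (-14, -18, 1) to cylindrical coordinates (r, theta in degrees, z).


r = sqrt((-14)^2 + (-18)^2) = 22.8035
theta = atan2(-18, -14) = 232.125 deg
z = 1

r = 22.8035, theta = 232.125 deg, z = 1


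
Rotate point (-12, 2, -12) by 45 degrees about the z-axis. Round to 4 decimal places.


x' = -12*cos(45) - 2*sin(45) = -9.8995
y' = -12*sin(45) + 2*cos(45) = -7.0711
z' = -12

(-9.8995, -7.0711, -12)


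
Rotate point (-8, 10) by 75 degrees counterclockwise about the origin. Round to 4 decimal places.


x' = -8*cos(75) - 10*sin(75) = -11.7298
y' = -8*sin(75) + 10*cos(75) = -5.1392

(-11.7298, -5.1392)


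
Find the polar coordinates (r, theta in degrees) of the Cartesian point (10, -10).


r = sqrt(10^2 + (-10)^2) = 14.1421
theta = atan2(-10, 10) = 315 degrees

r = 14.1421, theta = 315 degrees


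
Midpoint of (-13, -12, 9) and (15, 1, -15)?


Midpoint = ((-13+15)/2, (-12+1)/2, (9+-15)/2) = (1, -5.5, -3)

(1, -5.5, -3)


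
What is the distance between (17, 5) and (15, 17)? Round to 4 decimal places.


d = sqrt((15-17)^2 + (17-5)^2) = 12.1655

12.1655


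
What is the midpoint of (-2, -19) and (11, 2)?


Midpoint = ((-2+11)/2, (-19+2)/2) = (4.5, -8.5)

(4.5, -8.5)


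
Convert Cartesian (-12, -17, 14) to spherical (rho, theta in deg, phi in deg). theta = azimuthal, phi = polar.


rho = sqrt((-12)^2 + (-17)^2 + 14^2) = 25.0799
theta = atan2(-17, -12) = 234.7824 deg
phi = acos(14/25.0799) = 56.0674 deg

rho = 25.0799, theta = 234.7824 deg, phi = 56.0674 deg


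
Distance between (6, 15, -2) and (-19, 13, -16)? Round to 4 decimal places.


d = sqrt((-19-6)^2 + (13-15)^2 + (-16--2)^2) = 28.7228

28.7228


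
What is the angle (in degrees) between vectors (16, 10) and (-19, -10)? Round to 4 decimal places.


dot = 16*-19 + 10*-10 = -404
|u| = 18.868, |v| = 21.4709
cos(angle) = -0.9973
angle = 175.7532 degrees

175.7532 degrees


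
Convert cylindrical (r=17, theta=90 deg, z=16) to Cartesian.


x = 17 * cos(90) = 0
y = 17 * sin(90) = 17
z = 16

(0, 17, 16)


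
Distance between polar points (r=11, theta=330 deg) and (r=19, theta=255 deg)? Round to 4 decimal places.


d = sqrt(r1^2 + r2^2 - 2*r1*r2*cos(t2-t1))
d = sqrt(11^2 + 19^2 - 2*11*19*cos(255-330)) = 19.3343

19.3343


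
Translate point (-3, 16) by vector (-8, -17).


Translation: (x+dx, y+dy) = (-3+-8, 16+-17) = (-11, -1)

(-11, -1)


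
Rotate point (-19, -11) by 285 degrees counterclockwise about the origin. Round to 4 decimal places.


x' = -19*cos(285) - -11*sin(285) = -15.5427
y' = -19*sin(285) + -11*cos(285) = 15.5056

(-15.5427, 15.5056)


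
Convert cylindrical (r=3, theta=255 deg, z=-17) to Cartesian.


x = 3 * cos(255) = -0.7765
y = 3 * sin(255) = -2.8978
z = -17

(-0.7765, -2.8978, -17)


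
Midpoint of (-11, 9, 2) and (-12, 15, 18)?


Midpoint = ((-11+-12)/2, (9+15)/2, (2+18)/2) = (-11.5, 12, 10)

(-11.5, 12, 10)


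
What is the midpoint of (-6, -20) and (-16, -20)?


Midpoint = ((-6+-16)/2, (-20+-20)/2) = (-11, -20)

(-11, -20)


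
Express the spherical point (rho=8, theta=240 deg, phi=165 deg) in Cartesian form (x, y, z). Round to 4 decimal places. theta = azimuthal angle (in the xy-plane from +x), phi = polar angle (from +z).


x = 8 * sin(165) * cos(240) = -1.0353
y = 8 * sin(165) * sin(240) = -1.7932
z = 8 * cos(165) = -7.7274

(-1.0353, -1.7932, -7.7274)


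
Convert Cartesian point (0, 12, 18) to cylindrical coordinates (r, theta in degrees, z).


r = sqrt(0^2 + 12^2) = 12
theta = atan2(12, 0) = 90 deg
z = 18

r = 12, theta = 90 deg, z = 18


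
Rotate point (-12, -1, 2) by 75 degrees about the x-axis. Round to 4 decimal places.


x' = -12
y' = -1*cos(75) - 2*sin(75) = -2.1907
z' = -1*sin(75) + 2*cos(75) = -0.4483

(-12, -2.1907, -0.4483)


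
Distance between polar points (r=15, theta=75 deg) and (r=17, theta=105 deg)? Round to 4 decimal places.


d = sqrt(r1^2 + r2^2 - 2*r1*r2*cos(t2-t1))
d = sqrt(15^2 + 17^2 - 2*15*17*cos(105-75)) = 8.5045

8.5045


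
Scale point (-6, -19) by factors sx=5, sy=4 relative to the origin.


Scaling: (x*sx, y*sy) = (-6*5, -19*4) = (-30, -76)

(-30, -76)


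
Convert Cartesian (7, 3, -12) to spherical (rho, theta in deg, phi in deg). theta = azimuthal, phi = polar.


rho = sqrt(7^2 + 3^2 + (-12)^2) = 14.2127
theta = atan2(3, 7) = 23.1986 deg
phi = acos(-12/14.2127) = 147.5988 deg

rho = 14.2127, theta = 23.1986 deg, phi = 147.5988 deg


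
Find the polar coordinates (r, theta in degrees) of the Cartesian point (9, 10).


r = sqrt(9^2 + 10^2) = 13.4536
theta = atan2(10, 9) = 48.0128 degrees

r = 13.4536, theta = 48.0128 degrees


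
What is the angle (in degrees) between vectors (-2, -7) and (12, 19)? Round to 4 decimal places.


dot = -2*12 + -7*19 = -157
|u| = 7.2801, |v| = 22.4722
cos(angle) = -0.9597
angle = 163.6698 degrees

163.6698 degrees


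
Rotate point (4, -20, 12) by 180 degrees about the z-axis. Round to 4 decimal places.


x' = 4*cos(180) - -20*sin(180) = -4
y' = 4*sin(180) + -20*cos(180) = 20
z' = 12

(-4, 20, 12)


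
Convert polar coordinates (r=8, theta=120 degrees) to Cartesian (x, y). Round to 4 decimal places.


x = 8 * cos(120) = -4
y = 8 * sin(120) = 6.9282

(-4, 6.9282)


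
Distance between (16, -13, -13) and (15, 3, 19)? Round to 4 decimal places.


d = sqrt((15-16)^2 + (3--13)^2 + (19--13)^2) = 35.7911

35.7911


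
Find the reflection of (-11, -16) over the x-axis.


Reflection across x-axis: (x, y) -> (x, -y)
(-11, -16) -> (-11, 16)

(-11, 16)


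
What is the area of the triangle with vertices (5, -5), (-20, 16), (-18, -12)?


Area = |x1(y2-y3) + x2(y3-y1) + x3(y1-y2)| / 2
= |5*(16--12) + -20*(-12--5) + -18*(-5-16)| / 2
= 329

329


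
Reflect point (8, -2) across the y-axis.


Reflection across y-axis: (x, y) -> (-x, y)
(8, -2) -> (-8, -2)

(-8, -2)


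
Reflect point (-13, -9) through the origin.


Reflection through origin: (x, y) -> (-x, -y)
(-13, -9) -> (13, 9)

(13, 9)


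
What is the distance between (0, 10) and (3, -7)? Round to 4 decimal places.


d = sqrt((3-0)^2 + (-7-10)^2) = 17.2627

17.2627


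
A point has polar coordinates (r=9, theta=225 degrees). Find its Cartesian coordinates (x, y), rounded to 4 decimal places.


x = 9 * cos(225) = -6.364
y = 9 * sin(225) = -6.364

(-6.364, -6.364)


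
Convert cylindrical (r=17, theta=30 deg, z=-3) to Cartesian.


x = 17 * cos(30) = 14.7224
y = 17 * sin(30) = 8.5
z = -3

(14.7224, 8.5, -3)


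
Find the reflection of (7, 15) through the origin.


Reflection through origin: (x, y) -> (-x, -y)
(7, 15) -> (-7, -15)

(-7, -15)


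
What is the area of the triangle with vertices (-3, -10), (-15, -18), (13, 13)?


Area = |x1(y2-y3) + x2(y3-y1) + x3(y1-y2)| / 2
= |-3*(-18-13) + -15*(13--10) + 13*(-10--18)| / 2
= 74

74


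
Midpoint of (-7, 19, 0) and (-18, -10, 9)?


Midpoint = ((-7+-18)/2, (19+-10)/2, (0+9)/2) = (-12.5, 4.5, 4.5)

(-12.5, 4.5, 4.5)


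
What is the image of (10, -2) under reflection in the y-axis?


Reflection across y-axis: (x, y) -> (-x, y)
(10, -2) -> (-10, -2)

(-10, -2)


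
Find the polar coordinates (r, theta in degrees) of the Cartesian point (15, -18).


r = sqrt(15^2 + (-18)^2) = 23.4307
theta = atan2(-18, 15) = 309.8056 degrees

r = 23.4307, theta = 309.8056 degrees


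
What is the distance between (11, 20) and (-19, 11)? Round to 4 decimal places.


d = sqrt((-19-11)^2 + (11-20)^2) = 31.3209

31.3209


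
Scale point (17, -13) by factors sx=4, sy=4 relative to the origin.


Scaling: (x*sx, y*sy) = (17*4, -13*4) = (68, -52)

(68, -52)


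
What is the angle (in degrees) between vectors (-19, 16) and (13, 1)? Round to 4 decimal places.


dot = -19*13 + 16*1 = -231
|u| = 24.8395, |v| = 13.0384
cos(angle) = -0.7133
angle = 135.5004 degrees

135.5004 degrees


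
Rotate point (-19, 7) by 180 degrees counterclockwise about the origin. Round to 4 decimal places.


x' = -19*cos(180) - 7*sin(180) = 19
y' = -19*sin(180) + 7*cos(180) = -7

(19, -7)


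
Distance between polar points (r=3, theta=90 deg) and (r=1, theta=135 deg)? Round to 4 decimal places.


d = sqrt(r1^2 + r2^2 - 2*r1*r2*cos(t2-t1))
d = sqrt(3^2 + 1^2 - 2*3*1*cos(135-90)) = 2.3994

2.3994


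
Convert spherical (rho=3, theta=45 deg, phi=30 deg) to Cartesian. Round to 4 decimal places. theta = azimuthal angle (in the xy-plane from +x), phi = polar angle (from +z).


x = 3 * sin(30) * cos(45) = 1.0607
y = 3 * sin(30) * sin(45) = 1.0607
z = 3 * cos(30) = 2.5981

(1.0607, 1.0607, 2.5981)


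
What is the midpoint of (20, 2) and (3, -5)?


Midpoint = ((20+3)/2, (2+-5)/2) = (11.5, -1.5)

(11.5, -1.5)


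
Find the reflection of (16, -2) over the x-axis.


Reflection across x-axis: (x, y) -> (x, -y)
(16, -2) -> (16, 2)

(16, 2)


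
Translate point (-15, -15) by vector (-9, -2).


Translation: (x+dx, y+dy) = (-15+-9, -15+-2) = (-24, -17)

(-24, -17)


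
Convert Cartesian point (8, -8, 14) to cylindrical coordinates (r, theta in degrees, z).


r = sqrt(8^2 + (-8)^2) = 11.3137
theta = atan2(-8, 8) = 315 deg
z = 14

r = 11.3137, theta = 315 deg, z = 14


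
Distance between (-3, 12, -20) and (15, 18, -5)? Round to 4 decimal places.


d = sqrt((15--3)^2 + (18-12)^2 + (-5--20)^2) = 24.1868

24.1868


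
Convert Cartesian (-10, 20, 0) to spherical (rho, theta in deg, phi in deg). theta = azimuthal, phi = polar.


rho = sqrt((-10)^2 + 20^2 + 0^2) = 22.3607
theta = atan2(20, -10) = 116.5651 deg
phi = acos(0/22.3607) = 90 deg

rho = 22.3607, theta = 116.5651 deg, phi = 90 deg


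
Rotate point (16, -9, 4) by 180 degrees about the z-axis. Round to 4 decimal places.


x' = 16*cos(180) - -9*sin(180) = -16
y' = 16*sin(180) + -9*cos(180) = 9
z' = 4

(-16, 9, 4)


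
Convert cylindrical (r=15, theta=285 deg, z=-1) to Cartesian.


x = 15 * cos(285) = 3.8823
y = 15 * sin(285) = -14.4889
z = -1

(3.8823, -14.4889, -1)


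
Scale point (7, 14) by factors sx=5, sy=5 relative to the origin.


Scaling: (x*sx, y*sy) = (7*5, 14*5) = (35, 70)

(35, 70)


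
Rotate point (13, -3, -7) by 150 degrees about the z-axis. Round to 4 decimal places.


x' = 13*cos(150) - -3*sin(150) = -9.7583
y' = 13*sin(150) + -3*cos(150) = 9.0981
z' = -7

(-9.7583, 9.0981, -7)


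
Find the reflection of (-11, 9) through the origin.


Reflection through origin: (x, y) -> (-x, -y)
(-11, 9) -> (11, -9)

(11, -9)


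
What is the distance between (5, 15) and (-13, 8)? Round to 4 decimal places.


d = sqrt((-13-5)^2 + (8-15)^2) = 19.3132

19.3132


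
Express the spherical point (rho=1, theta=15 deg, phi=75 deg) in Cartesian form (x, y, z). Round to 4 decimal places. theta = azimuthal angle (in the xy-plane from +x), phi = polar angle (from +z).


x = 1 * sin(75) * cos(15) = 0.933
y = 1 * sin(75) * sin(15) = 0.25
z = 1 * cos(75) = 0.2588

(0.933, 0.25, 0.2588)


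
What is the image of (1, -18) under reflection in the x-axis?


Reflection across x-axis: (x, y) -> (x, -y)
(1, -18) -> (1, 18)

(1, 18)


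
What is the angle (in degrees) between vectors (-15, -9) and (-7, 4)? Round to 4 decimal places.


dot = -15*-7 + -9*4 = 69
|u| = 17.4929, |v| = 8.0623
cos(angle) = 0.4893
angle = 60.7086 degrees

60.7086 degrees


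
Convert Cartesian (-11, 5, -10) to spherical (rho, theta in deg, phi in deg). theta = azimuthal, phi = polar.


rho = sqrt((-11)^2 + 5^2 + (-10)^2) = 15.6844
theta = atan2(5, -11) = 155.556 deg
phi = acos(-10/15.6844) = 129.6114 deg

rho = 15.6844, theta = 155.556 deg, phi = 129.6114 deg


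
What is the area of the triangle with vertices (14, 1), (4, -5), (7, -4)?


Area = |x1(y2-y3) + x2(y3-y1) + x3(y1-y2)| / 2
= |14*(-5--4) + 4*(-4-1) + 7*(1--5)| / 2
= 4

4


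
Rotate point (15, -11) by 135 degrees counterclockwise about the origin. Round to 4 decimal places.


x' = 15*cos(135) - -11*sin(135) = -2.8284
y' = 15*sin(135) + -11*cos(135) = 18.3848

(-2.8284, 18.3848)


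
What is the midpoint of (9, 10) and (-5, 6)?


Midpoint = ((9+-5)/2, (10+6)/2) = (2, 8)

(2, 8)


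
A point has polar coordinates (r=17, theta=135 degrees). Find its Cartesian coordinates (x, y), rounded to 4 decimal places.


x = 17 * cos(135) = -12.0208
y = 17 * sin(135) = 12.0208

(-12.0208, 12.0208)


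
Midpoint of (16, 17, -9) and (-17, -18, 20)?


Midpoint = ((16+-17)/2, (17+-18)/2, (-9+20)/2) = (-0.5, -0.5, 5.5)

(-0.5, -0.5, 5.5)


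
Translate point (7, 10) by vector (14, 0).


Translation: (x+dx, y+dy) = (7+14, 10+0) = (21, 10)

(21, 10)


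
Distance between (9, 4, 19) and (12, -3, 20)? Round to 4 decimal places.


d = sqrt((12-9)^2 + (-3-4)^2 + (20-19)^2) = 7.6811

7.6811


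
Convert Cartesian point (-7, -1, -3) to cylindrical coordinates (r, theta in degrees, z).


r = sqrt((-7)^2 + (-1)^2) = 7.0711
theta = atan2(-1, -7) = 188.1301 deg
z = -3

r = 7.0711, theta = 188.1301 deg, z = -3


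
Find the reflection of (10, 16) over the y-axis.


Reflection across y-axis: (x, y) -> (-x, y)
(10, 16) -> (-10, 16)

(-10, 16)


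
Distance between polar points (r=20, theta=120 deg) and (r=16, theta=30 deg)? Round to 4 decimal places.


d = sqrt(r1^2 + r2^2 - 2*r1*r2*cos(t2-t1))
d = sqrt(20^2 + 16^2 - 2*20*16*cos(30-120)) = 25.6125

25.6125


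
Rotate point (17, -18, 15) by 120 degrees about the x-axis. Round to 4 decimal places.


x' = 17
y' = -18*cos(120) - 15*sin(120) = -3.9904
z' = -18*sin(120) + 15*cos(120) = -23.0885

(17, -3.9904, -23.0885)


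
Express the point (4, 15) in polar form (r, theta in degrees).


r = sqrt(4^2 + 15^2) = 15.5242
theta = atan2(15, 4) = 75.0686 degrees

r = 15.5242, theta = 75.0686 degrees


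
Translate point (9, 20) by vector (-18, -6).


Translation: (x+dx, y+dy) = (9+-18, 20+-6) = (-9, 14)

(-9, 14)


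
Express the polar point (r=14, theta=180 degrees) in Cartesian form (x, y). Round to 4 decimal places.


x = 14 * cos(180) = -14
y = 14 * sin(180) = 0

(-14, 0)


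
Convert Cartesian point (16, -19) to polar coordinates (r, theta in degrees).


r = sqrt(16^2 + (-19)^2) = 24.8395
theta = atan2(-19, 16) = 310.1009 degrees

r = 24.8395, theta = 310.1009 degrees


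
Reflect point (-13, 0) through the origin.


Reflection through origin: (x, y) -> (-x, -y)
(-13, 0) -> (13, 0)

(13, 0)


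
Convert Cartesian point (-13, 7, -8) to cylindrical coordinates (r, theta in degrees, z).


r = sqrt((-13)^2 + 7^2) = 14.7648
theta = atan2(7, -13) = 151.6992 deg
z = -8

r = 14.7648, theta = 151.6992 deg, z = -8


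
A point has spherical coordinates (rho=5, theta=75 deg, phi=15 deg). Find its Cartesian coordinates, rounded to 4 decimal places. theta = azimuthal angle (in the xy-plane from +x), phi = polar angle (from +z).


x = 5 * sin(15) * cos(75) = 0.3349
y = 5 * sin(15) * sin(75) = 1.25
z = 5 * cos(15) = 4.8296

(0.3349, 1.25, 4.8296)


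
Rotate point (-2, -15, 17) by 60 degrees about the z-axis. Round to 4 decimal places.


x' = -2*cos(60) - -15*sin(60) = 11.9904
y' = -2*sin(60) + -15*cos(60) = -9.2321
z' = 17

(11.9904, -9.2321, 17)


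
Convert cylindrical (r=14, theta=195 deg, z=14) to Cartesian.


x = 14 * cos(195) = -13.523
y = 14 * sin(195) = -3.6235
z = 14

(-13.523, -3.6235, 14)


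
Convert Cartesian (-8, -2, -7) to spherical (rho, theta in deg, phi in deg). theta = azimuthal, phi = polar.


rho = sqrt((-8)^2 + (-2)^2 + (-7)^2) = 10.8167
theta = atan2(-2, -8) = 194.0362 deg
phi = acos(-7/10.8167) = 130.3271 deg

rho = 10.8167, theta = 194.0362 deg, phi = 130.3271 deg


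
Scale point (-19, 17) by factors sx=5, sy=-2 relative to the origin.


Scaling: (x*sx, y*sy) = (-19*5, 17*-2) = (-95, -34)

(-95, -34)


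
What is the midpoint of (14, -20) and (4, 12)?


Midpoint = ((14+4)/2, (-20+12)/2) = (9, -4)

(9, -4)


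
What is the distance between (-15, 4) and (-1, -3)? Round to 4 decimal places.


d = sqrt((-1--15)^2 + (-3-4)^2) = 15.6525

15.6525


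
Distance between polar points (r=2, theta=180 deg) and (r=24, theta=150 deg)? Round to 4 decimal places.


d = sqrt(r1^2 + r2^2 - 2*r1*r2*cos(t2-t1))
d = sqrt(2^2 + 24^2 - 2*2*24*cos(150-180)) = 22.2904

22.2904


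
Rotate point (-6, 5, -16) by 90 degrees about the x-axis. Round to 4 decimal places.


x' = -6
y' = 5*cos(90) - -16*sin(90) = 16
z' = 5*sin(90) + -16*cos(90) = 5

(-6, 16, 5)


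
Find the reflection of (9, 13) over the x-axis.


Reflection across x-axis: (x, y) -> (x, -y)
(9, 13) -> (9, -13)

(9, -13)


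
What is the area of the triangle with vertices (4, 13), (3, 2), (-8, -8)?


Area = |x1(y2-y3) + x2(y3-y1) + x3(y1-y2)| / 2
= |4*(2--8) + 3*(-8-13) + -8*(13-2)| / 2
= 55.5

55.5


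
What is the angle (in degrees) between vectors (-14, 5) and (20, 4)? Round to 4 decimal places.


dot = -14*20 + 5*4 = -260
|u| = 14.8661, |v| = 20.3961
cos(angle) = -0.8575
angle = 149.0362 degrees

149.0362 degrees


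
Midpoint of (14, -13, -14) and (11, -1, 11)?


Midpoint = ((14+11)/2, (-13+-1)/2, (-14+11)/2) = (12.5, -7, -1.5)

(12.5, -7, -1.5)


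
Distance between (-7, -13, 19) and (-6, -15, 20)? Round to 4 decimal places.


d = sqrt((-6--7)^2 + (-15--13)^2 + (20-19)^2) = 2.4495

2.4495


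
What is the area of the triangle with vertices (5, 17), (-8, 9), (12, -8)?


Area = |x1(y2-y3) + x2(y3-y1) + x3(y1-y2)| / 2
= |5*(9--8) + -8*(-8-17) + 12*(17-9)| / 2
= 190.5

190.5


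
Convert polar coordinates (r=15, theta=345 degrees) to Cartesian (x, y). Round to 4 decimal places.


x = 15 * cos(345) = 14.4889
y = 15 * sin(345) = -3.8823

(14.4889, -3.8823)


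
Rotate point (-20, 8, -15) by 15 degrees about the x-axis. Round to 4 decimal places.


x' = -20
y' = 8*cos(15) - -15*sin(15) = 11.6097
z' = 8*sin(15) + -15*cos(15) = -12.4183

(-20, 11.6097, -12.4183)


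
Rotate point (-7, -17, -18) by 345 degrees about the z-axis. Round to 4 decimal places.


x' = -7*cos(345) - -17*sin(345) = -11.1614
y' = -7*sin(345) + -17*cos(345) = -14.609
z' = -18

(-11.1614, -14.609, -18)


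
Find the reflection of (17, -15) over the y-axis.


Reflection across y-axis: (x, y) -> (-x, y)
(17, -15) -> (-17, -15)

(-17, -15)


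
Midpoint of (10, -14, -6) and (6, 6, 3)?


Midpoint = ((10+6)/2, (-14+6)/2, (-6+3)/2) = (8, -4, -1.5)

(8, -4, -1.5)


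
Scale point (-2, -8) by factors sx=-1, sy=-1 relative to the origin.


Scaling: (x*sx, y*sy) = (-2*-1, -8*-1) = (2, 8)

(2, 8)


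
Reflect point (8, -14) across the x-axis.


Reflection across x-axis: (x, y) -> (x, -y)
(8, -14) -> (8, 14)

(8, 14)


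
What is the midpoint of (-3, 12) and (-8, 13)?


Midpoint = ((-3+-8)/2, (12+13)/2) = (-5.5, 12.5)

(-5.5, 12.5)


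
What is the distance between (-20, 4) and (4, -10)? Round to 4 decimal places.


d = sqrt((4--20)^2 + (-10-4)^2) = 27.7849

27.7849


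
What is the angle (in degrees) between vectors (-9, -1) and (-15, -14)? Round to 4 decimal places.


dot = -9*-15 + -1*-14 = 149
|u| = 9.0554, |v| = 20.5183
cos(angle) = 0.8019
angle = 36.6849 degrees

36.6849 degrees


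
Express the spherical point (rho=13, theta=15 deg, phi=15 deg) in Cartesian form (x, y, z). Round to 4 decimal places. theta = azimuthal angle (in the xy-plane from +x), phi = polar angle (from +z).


x = 13 * sin(15) * cos(15) = 3.25
y = 13 * sin(15) * sin(15) = 0.8708
z = 13 * cos(15) = 12.557

(3.25, 0.8708, 12.557)


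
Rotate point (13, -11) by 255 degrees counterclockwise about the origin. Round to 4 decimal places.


x' = 13*cos(255) - -11*sin(255) = -13.9898
y' = 13*sin(255) + -11*cos(255) = -9.71

(-13.9898, -9.71)


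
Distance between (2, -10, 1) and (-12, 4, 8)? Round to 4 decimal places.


d = sqrt((-12-2)^2 + (4--10)^2 + (8-1)^2) = 21

21


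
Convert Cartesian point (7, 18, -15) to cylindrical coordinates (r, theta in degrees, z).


r = sqrt(7^2 + 18^2) = 19.3132
theta = atan2(18, 7) = 68.7495 deg
z = -15

r = 19.3132, theta = 68.7495 deg, z = -15


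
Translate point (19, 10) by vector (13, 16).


Translation: (x+dx, y+dy) = (19+13, 10+16) = (32, 26)

(32, 26)


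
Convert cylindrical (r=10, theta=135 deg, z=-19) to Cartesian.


x = 10 * cos(135) = -7.0711
y = 10 * sin(135) = 7.0711
z = -19

(-7.0711, 7.0711, -19)


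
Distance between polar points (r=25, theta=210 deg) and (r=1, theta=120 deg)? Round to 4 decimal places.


d = sqrt(r1^2 + r2^2 - 2*r1*r2*cos(t2-t1))
d = sqrt(25^2 + 1^2 - 2*25*1*cos(120-210)) = 25.02

25.02


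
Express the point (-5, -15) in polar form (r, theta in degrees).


r = sqrt((-5)^2 + (-15)^2) = 15.8114
theta = atan2(-15, -5) = 251.5651 degrees

r = 15.8114, theta = 251.5651 degrees


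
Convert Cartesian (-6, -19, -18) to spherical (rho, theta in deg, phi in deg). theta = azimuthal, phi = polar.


rho = sqrt((-6)^2 + (-19)^2 + (-18)^2) = 26.8514
theta = atan2(-19, -6) = 252.4744 deg
phi = acos(-18/26.8514) = 132.0945 deg

rho = 26.8514, theta = 252.4744 deg, phi = 132.0945 deg


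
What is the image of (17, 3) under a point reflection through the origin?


Reflection through origin: (x, y) -> (-x, -y)
(17, 3) -> (-17, -3)

(-17, -3)


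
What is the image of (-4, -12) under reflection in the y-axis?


Reflection across y-axis: (x, y) -> (-x, y)
(-4, -12) -> (4, -12)

(4, -12)


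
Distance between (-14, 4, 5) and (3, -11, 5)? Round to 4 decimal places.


d = sqrt((3--14)^2 + (-11-4)^2 + (5-5)^2) = 22.6716

22.6716


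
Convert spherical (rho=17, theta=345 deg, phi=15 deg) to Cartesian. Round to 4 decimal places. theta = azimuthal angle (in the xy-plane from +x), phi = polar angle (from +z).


x = 17 * sin(15) * cos(345) = 4.25
y = 17 * sin(15) * sin(345) = -1.1388
z = 17 * cos(15) = 16.4207

(4.25, -1.1388, 16.4207)


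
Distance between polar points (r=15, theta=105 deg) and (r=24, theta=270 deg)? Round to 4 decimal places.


d = sqrt(r1^2 + r2^2 - 2*r1*r2*cos(t2-t1))
d = sqrt(15^2 + 24^2 - 2*15*24*cos(270-105)) = 38.6842

38.6842


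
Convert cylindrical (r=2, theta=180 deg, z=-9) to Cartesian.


x = 2 * cos(180) = -2
y = 2 * sin(180) = 0
z = -9

(-2, 0, -9)


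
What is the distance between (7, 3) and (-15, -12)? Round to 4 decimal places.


d = sqrt((-15-7)^2 + (-12-3)^2) = 26.6271

26.6271


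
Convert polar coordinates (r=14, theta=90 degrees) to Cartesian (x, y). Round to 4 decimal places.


x = 14 * cos(90) = 0
y = 14 * sin(90) = 14

(0, 14)


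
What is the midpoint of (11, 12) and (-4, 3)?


Midpoint = ((11+-4)/2, (12+3)/2) = (3.5, 7.5)

(3.5, 7.5)


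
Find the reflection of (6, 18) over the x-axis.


Reflection across x-axis: (x, y) -> (x, -y)
(6, 18) -> (6, -18)

(6, -18)


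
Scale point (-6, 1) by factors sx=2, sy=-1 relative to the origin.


Scaling: (x*sx, y*sy) = (-6*2, 1*-1) = (-12, -1)

(-12, -1)


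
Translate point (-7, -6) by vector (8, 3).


Translation: (x+dx, y+dy) = (-7+8, -6+3) = (1, -3)

(1, -3)


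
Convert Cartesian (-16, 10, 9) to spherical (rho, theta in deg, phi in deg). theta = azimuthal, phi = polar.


rho = sqrt((-16)^2 + 10^2 + 9^2) = 20.9045
theta = atan2(10, -16) = 147.9946 deg
phi = acos(9/20.9045) = 64.4989 deg

rho = 20.9045, theta = 147.9946 deg, phi = 64.4989 deg


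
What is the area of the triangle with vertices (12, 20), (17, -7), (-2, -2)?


Area = |x1(y2-y3) + x2(y3-y1) + x3(y1-y2)| / 2
= |12*(-7--2) + 17*(-2-20) + -2*(20--7)| / 2
= 244

244


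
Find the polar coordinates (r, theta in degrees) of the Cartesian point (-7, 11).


r = sqrt((-7)^2 + 11^2) = 13.0384
theta = atan2(11, -7) = 122.4712 degrees

r = 13.0384, theta = 122.4712 degrees


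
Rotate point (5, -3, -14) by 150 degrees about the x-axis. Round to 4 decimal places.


x' = 5
y' = -3*cos(150) - -14*sin(150) = 9.5981
z' = -3*sin(150) + -14*cos(150) = 10.6244

(5, 9.5981, 10.6244)


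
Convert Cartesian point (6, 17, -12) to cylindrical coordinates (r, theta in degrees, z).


r = sqrt(6^2 + 17^2) = 18.0278
theta = atan2(17, 6) = 70.56 deg
z = -12

r = 18.0278, theta = 70.56 deg, z = -12


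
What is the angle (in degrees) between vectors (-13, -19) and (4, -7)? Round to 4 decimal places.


dot = -13*4 + -19*-7 = 81
|u| = 23.0217, |v| = 8.0623
cos(angle) = 0.4364
angle = 64.1252 degrees

64.1252 degrees


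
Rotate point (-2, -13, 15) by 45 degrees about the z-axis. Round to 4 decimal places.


x' = -2*cos(45) - -13*sin(45) = 7.7782
y' = -2*sin(45) + -13*cos(45) = -10.6066
z' = 15

(7.7782, -10.6066, 15)


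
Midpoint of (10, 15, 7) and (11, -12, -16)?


Midpoint = ((10+11)/2, (15+-12)/2, (7+-16)/2) = (10.5, 1.5, -4.5)

(10.5, 1.5, -4.5)


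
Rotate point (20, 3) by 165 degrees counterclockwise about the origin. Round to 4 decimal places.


x' = 20*cos(165) - 3*sin(165) = -20.095
y' = 20*sin(165) + 3*cos(165) = 2.2786

(-20.095, 2.2786)


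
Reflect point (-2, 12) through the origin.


Reflection through origin: (x, y) -> (-x, -y)
(-2, 12) -> (2, -12)

(2, -12)


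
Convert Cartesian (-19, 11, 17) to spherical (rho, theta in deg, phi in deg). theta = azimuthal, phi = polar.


rho = sqrt((-19)^2 + 11^2 + 17^2) = 27.7669
theta = atan2(11, -19) = 149.9314 deg
phi = acos(17/27.7669) = 52.2484 deg

rho = 27.7669, theta = 149.9314 deg, phi = 52.2484 deg


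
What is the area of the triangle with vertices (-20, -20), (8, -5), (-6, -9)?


Area = |x1(y2-y3) + x2(y3-y1) + x3(y1-y2)| / 2
= |-20*(-5--9) + 8*(-9--20) + -6*(-20--5)| / 2
= 49

49


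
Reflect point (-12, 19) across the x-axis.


Reflection across x-axis: (x, y) -> (x, -y)
(-12, 19) -> (-12, -19)

(-12, -19)


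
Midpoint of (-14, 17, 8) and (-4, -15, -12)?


Midpoint = ((-14+-4)/2, (17+-15)/2, (8+-12)/2) = (-9, 1, -2)

(-9, 1, -2)


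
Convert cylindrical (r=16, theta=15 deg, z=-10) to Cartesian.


x = 16 * cos(15) = 15.4548
y = 16 * sin(15) = 4.1411
z = -10

(15.4548, 4.1411, -10)


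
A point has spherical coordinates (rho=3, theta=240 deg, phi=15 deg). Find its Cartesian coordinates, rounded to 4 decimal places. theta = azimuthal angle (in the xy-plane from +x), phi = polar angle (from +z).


x = 3 * sin(15) * cos(240) = -0.3882
y = 3 * sin(15) * sin(240) = -0.6724
z = 3 * cos(15) = 2.8978

(-0.3882, -0.6724, 2.8978)


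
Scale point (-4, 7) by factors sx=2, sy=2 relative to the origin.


Scaling: (x*sx, y*sy) = (-4*2, 7*2) = (-8, 14)

(-8, 14)


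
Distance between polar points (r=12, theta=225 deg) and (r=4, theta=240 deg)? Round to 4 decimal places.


d = sqrt(r1^2 + r2^2 - 2*r1*r2*cos(t2-t1))
d = sqrt(12^2 + 4^2 - 2*12*4*cos(240-225)) = 8.2019

8.2019


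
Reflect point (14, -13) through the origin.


Reflection through origin: (x, y) -> (-x, -y)
(14, -13) -> (-14, 13)

(-14, 13)


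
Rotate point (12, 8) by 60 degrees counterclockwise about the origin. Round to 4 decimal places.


x' = 12*cos(60) - 8*sin(60) = -0.9282
y' = 12*sin(60) + 8*cos(60) = 14.3923

(-0.9282, 14.3923)


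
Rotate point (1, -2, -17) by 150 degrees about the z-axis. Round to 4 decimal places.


x' = 1*cos(150) - -2*sin(150) = 0.134
y' = 1*sin(150) + -2*cos(150) = 2.2321
z' = -17

(0.134, 2.2321, -17)


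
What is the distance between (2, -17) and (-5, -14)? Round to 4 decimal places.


d = sqrt((-5-2)^2 + (-14--17)^2) = 7.6158

7.6158


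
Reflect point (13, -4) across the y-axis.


Reflection across y-axis: (x, y) -> (-x, y)
(13, -4) -> (-13, -4)

(-13, -4)


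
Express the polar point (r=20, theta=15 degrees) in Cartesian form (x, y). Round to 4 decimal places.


x = 20 * cos(15) = 19.3185
y = 20 * sin(15) = 5.1764

(19.3185, 5.1764)


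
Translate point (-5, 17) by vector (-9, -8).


Translation: (x+dx, y+dy) = (-5+-9, 17+-8) = (-14, 9)

(-14, 9)


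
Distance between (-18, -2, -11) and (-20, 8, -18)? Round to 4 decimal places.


d = sqrt((-20--18)^2 + (8--2)^2 + (-18--11)^2) = 12.3693

12.3693


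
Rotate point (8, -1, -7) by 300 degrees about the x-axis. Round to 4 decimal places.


x' = 8
y' = -1*cos(300) - -7*sin(300) = -6.5622
z' = -1*sin(300) + -7*cos(300) = -2.634

(8, -6.5622, -2.634)


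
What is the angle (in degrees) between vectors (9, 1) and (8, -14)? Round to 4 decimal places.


dot = 9*8 + 1*-14 = 58
|u| = 9.0554, |v| = 16.1245
cos(angle) = 0.3972
angle = 66.5953 degrees

66.5953 degrees


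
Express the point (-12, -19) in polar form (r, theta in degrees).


r = sqrt((-12)^2 + (-19)^2) = 22.4722
theta = atan2(-19, -12) = 237.7244 degrees

r = 22.4722, theta = 237.7244 degrees


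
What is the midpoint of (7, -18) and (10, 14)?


Midpoint = ((7+10)/2, (-18+14)/2) = (8.5, -2)

(8.5, -2)


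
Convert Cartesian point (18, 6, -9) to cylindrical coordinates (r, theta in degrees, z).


r = sqrt(18^2 + 6^2) = 18.9737
theta = atan2(6, 18) = 18.4349 deg
z = -9

r = 18.9737, theta = 18.4349 deg, z = -9


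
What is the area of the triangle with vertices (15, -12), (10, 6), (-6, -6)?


Area = |x1(y2-y3) + x2(y3-y1) + x3(y1-y2)| / 2
= |15*(6--6) + 10*(-6--12) + -6*(-12-6)| / 2
= 174

174


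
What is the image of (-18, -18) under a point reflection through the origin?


Reflection through origin: (x, y) -> (-x, -y)
(-18, -18) -> (18, 18)

(18, 18)


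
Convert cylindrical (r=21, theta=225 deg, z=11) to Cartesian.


x = 21 * cos(225) = -14.8492
y = 21 * sin(225) = -14.8492
z = 11

(-14.8492, -14.8492, 11)


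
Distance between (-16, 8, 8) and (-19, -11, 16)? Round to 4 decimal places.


d = sqrt((-19--16)^2 + (-11-8)^2 + (16-8)^2) = 20.8327

20.8327


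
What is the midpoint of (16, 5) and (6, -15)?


Midpoint = ((16+6)/2, (5+-15)/2) = (11, -5)

(11, -5)


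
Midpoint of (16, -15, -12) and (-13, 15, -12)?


Midpoint = ((16+-13)/2, (-15+15)/2, (-12+-12)/2) = (1.5, 0, -12)

(1.5, 0, -12)


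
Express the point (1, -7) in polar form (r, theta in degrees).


r = sqrt(1^2 + (-7)^2) = 7.0711
theta = atan2(-7, 1) = 278.1301 degrees

r = 7.0711, theta = 278.1301 degrees


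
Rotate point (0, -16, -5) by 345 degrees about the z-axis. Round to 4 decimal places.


x' = 0*cos(345) - -16*sin(345) = -4.1411
y' = 0*sin(345) + -16*cos(345) = -15.4548
z' = -5

(-4.1411, -15.4548, -5)


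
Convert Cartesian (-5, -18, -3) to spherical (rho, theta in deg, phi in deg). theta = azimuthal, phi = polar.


rho = sqrt((-5)^2 + (-18)^2 + (-3)^2) = 18.9209
theta = atan2(-18, -5) = 254.4759 deg
phi = acos(-3/18.9209) = 99.123 deg

rho = 18.9209, theta = 254.4759 deg, phi = 99.123 deg


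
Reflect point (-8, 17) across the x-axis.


Reflection across x-axis: (x, y) -> (x, -y)
(-8, 17) -> (-8, -17)

(-8, -17)


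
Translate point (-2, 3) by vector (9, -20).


Translation: (x+dx, y+dy) = (-2+9, 3+-20) = (7, -17)

(7, -17)


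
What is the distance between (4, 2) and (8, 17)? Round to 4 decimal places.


d = sqrt((8-4)^2 + (17-2)^2) = 15.5242

15.5242


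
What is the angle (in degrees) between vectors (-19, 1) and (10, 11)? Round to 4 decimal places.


dot = -19*10 + 1*11 = -179
|u| = 19.0263, |v| = 14.8661
cos(angle) = -0.6329
angle = 129.2609 degrees

129.2609 degrees


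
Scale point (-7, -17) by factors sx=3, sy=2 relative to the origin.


Scaling: (x*sx, y*sy) = (-7*3, -17*2) = (-21, -34)

(-21, -34)
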